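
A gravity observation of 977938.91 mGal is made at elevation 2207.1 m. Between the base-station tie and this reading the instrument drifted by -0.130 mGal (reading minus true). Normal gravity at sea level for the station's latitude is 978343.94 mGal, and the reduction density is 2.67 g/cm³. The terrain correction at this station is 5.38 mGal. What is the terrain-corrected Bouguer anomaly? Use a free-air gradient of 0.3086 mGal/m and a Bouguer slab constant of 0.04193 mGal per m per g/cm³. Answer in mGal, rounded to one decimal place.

Drift-corrected reading = 977938.91 − (-0.130) = 977939.040 mGal
Free-air correction = 0.3086 × 2207.1 = 681.11 mGal
Free-air anomaly = 977939.040 − 978343.94 + (681.11) = 276.210 mGal
Bouguer slab correction = 0.04193 × 2.67 × 2207.1 = 247.09 mGal
Simple Bouguer anomaly = 276.210 − (247.09) = 29.120 mGal
Complete Bouguer anomaly = 29.120 + 5.38 = 34.500 mGal

34.5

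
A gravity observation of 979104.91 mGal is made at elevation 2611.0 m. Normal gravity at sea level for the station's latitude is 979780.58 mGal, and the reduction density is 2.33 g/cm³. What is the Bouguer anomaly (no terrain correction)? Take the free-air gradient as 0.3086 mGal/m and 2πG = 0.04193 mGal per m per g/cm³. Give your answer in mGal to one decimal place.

-125.0

Free-air correction = 0.3086 × 2611.0 = 805.75 mGal
Free-air anomaly = 979104.91 − 979780.58 + (805.75) = 130.08 mGal
Bouguer slab correction = 0.04193 × 2.33 × 2611.0 = 255.09 mGal
Simple Bouguer anomaly = 130.08 − (255.09) = -125.01 mGal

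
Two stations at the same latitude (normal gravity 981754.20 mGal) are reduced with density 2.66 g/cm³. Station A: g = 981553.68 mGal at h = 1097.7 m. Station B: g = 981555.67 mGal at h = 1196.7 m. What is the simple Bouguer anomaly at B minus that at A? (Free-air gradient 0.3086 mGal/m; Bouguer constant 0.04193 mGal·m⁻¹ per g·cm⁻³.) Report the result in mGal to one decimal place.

Δg_SB(A) = 981553.68 − 981754.20 + 0.3086×1097.7 − 0.04193×2.66×1097.7 = 15.80 mGal
Δg_SB(B) = 981555.67 − 981754.20 + 0.3086×1196.7 − 0.04193×2.66×1196.7 = 37.30 mGal
Difference = 37.30 − (15.80) = 21.50 mGal

21.5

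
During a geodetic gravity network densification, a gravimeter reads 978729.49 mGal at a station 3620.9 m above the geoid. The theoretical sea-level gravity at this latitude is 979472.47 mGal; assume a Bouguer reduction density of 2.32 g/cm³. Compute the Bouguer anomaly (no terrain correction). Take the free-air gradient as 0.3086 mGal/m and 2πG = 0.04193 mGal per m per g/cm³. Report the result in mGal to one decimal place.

Free-air correction = 0.3086 × 3620.9 = 1117.41 mGal
Free-air anomaly = 978729.49 − 979472.47 + (1117.41) = 374.43 mGal
Bouguer slab correction = 0.04193 × 2.32 × 3620.9 = 352.23 mGal
Simple Bouguer anomaly = 374.43 − (352.23) = 22.20 mGal

22.2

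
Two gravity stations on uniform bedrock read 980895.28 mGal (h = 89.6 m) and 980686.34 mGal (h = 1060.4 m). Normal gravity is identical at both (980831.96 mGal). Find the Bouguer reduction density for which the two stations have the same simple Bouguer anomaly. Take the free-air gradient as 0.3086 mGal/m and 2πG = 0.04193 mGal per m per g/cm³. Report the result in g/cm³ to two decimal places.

2.23

Δg_obs = 980686.34 − 980895.28 = -208.94 mGal over Δh = 1060.4 − 89.6 = 970.8 m
Equal Bouguer anomalies ⇒ Δg_obs + (0.3086 − 0.04193ρ)·Δh = 0
0.3086 − 0.04193ρ = −Δg_obs/Δh = 0.21522
ρ = (0.3086 − 0.21522) / 0.04193 = 2.23 g/cm³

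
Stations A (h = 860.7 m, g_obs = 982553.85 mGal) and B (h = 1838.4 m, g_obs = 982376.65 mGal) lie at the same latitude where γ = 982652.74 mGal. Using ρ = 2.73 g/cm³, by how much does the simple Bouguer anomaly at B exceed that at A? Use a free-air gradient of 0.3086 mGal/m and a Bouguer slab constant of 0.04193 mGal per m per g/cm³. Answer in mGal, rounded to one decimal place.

Δg_SB(A) = 982553.85 − 982652.74 + 0.3086×860.7 − 0.04193×2.73×860.7 = 68.20 mGal
Δg_SB(B) = 982376.65 − 982652.74 + 0.3086×1838.4 − 0.04193×2.73×1838.4 = 80.80 mGal
Difference = 80.80 − (68.20) = 12.60 mGal

12.6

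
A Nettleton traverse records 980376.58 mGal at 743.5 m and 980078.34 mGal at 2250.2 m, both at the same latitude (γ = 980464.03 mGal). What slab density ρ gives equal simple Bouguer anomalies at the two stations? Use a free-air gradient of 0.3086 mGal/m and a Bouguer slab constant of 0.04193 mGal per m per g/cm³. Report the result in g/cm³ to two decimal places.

2.64

Δg_obs = 980078.34 − 980376.58 = -298.24 mGal over Δh = 2250.2 − 743.5 = 1506.7 m
Equal Bouguer anomalies ⇒ Δg_obs + (0.3086 − 0.04193ρ)·Δh = 0
0.3086 − 0.04193ρ = −Δg_obs/Δh = 0.19794
ρ = (0.3086 − 0.19794) / 0.04193 = 2.64 g/cm³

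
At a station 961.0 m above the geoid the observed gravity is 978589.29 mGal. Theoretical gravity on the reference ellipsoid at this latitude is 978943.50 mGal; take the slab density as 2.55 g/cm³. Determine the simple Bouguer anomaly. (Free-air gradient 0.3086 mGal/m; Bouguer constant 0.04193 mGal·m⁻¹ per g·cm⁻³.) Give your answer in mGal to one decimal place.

Free-air correction = 0.3086 × 961.0 = 296.56 mGal
Free-air anomaly = 978589.29 − 978943.50 + (296.56) = -57.65 mGal
Bouguer slab correction = 0.04193 × 2.55 × 961.0 = 102.75 mGal
Simple Bouguer anomaly = -57.65 − (102.75) = -160.40 mGal

-160.4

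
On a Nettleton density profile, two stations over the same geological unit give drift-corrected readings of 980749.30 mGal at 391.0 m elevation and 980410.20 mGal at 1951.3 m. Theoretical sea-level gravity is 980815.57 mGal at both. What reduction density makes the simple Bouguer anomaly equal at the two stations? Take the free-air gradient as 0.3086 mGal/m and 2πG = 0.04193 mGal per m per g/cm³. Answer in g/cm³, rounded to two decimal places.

2.18

Δg_obs = 980410.20 − 980749.30 = -339.10 mGal over Δh = 1951.3 − 391.0 = 1560.3 m
Equal Bouguer anomalies ⇒ Δg_obs + (0.3086 − 0.04193ρ)·Δh = 0
0.3086 − 0.04193ρ = −Δg_obs/Δh = 0.21733
ρ = (0.3086 − 0.21733) / 0.04193 = 2.18 g/cm³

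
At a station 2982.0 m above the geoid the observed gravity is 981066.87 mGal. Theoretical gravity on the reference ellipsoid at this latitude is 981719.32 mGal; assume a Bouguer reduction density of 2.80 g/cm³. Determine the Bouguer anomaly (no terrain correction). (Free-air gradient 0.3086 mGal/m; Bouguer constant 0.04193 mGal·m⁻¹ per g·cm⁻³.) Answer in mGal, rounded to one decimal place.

Free-air correction = 0.3086 × 2982.0 = 920.25 mGal
Free-air anomaly = 981066.87 − 981719.32 + (920.25) = 267.80 mGal
Bouguer slab correction = 0.04193 × 2.80 × 2982.0 = 350.10 mGal
Simple Bouguer anomaly = 267.80 − (350.10) = -82.30 mGal

-82.3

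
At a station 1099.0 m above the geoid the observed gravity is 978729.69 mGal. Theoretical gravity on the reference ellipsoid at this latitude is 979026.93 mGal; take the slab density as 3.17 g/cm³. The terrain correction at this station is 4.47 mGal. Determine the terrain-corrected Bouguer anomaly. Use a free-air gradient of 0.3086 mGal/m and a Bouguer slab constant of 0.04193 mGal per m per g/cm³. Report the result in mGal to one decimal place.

-99.7

Free-air correction = 0.3086 × 1099.0 = 339.15 mGal
Free-air anomaly = 978729.69 − 979026.93 + (339.15) = 41.91 mGal
Bouguer slab correction = 0.04193 × 3.17 × 1099.0 = 146.08 mGal
Simple Bouguer anomaly = 41.91 − (146.08) = -104.17 mGal
Complete Bouguer anomaly = -104.17 + 4.47 = -99.70 mGal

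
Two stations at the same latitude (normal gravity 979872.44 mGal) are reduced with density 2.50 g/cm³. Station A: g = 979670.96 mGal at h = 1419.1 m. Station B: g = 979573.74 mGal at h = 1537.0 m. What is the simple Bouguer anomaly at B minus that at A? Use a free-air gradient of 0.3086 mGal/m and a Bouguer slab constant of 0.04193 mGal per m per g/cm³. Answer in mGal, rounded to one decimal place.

-73.2

Δg_SB(A) = 979670.96 − 979872.44 + 0.3086×1419.1 − 0.04193×2.50×1419.1 = 87.70 mGal
Δg_SB(B) = 979573.74 − 979872.44 + 0.3086×1537.0 − 0.04193×2.50×1537.0 = 14.50 mGal
Difference = 14.50 − (87.70) = -73.20 mGal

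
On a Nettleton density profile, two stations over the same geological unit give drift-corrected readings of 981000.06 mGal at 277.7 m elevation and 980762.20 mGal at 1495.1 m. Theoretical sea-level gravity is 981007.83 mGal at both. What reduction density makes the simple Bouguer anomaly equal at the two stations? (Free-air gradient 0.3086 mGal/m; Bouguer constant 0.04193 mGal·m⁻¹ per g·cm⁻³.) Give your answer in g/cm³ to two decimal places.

2.70

Δg_obs = 980762.20 − 981000.06 = -237.86 mGal over Δh = 1495.1 − 277.7 = 1217.4 m
Equal Bouguer anomalies ⇒ Δg_obs + (0.3086 − 0.04193ρ)·Δh = 0
0.3086 − 0.04193ρ = −Δg_obs/Δh = 0.19538
ρ = (0.3086 − 0.19538) / 0.04193 = 2.70 g/cm³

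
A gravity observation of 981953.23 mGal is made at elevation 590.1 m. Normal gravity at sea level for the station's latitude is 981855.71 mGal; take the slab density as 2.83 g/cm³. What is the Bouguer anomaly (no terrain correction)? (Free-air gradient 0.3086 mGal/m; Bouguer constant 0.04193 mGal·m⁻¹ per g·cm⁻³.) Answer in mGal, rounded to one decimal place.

Free-air correction = 0.3086 × 590.1 = 182.10 mGal
Free-air anomaly = 981953.23 − 981855.71 + (182.10) = 279.62 mGal
Bouguer slab correction = 0.04193 × 2.83 × 590.1 = 70.02 mGal
Simple Bouguer anomaly = 279.62 − (70.02) = 209.60 mGal

209.6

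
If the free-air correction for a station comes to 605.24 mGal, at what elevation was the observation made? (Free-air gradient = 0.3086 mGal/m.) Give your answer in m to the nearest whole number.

h = 605.24 / 0.3086 = 1961.24 m

1961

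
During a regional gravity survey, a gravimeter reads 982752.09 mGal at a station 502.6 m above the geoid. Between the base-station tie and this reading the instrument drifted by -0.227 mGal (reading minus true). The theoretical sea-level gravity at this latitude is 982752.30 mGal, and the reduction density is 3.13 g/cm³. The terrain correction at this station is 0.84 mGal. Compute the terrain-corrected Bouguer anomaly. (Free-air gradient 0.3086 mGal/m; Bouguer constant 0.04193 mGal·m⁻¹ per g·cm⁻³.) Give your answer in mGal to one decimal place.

Drift-corrected reading = 982752.09 − (-0.227) = 982752.317 mGal
Free-air correction = 0.3086 × 502.6 = 155.10 mGal
Free-air anomaly = 982752.317 − 982752.30 + (155.10) = 155.117 mGal
Bouguer slab correction = 0.04193 × 3.13 × 502.6 = 65.96 mGal
Simple Bouguer anomaly = 155.117 − (65.96) = 89.157 mGal
Complete Bouguer anomaly = 89.157 + 0.84 = 89.997 mGal

90.0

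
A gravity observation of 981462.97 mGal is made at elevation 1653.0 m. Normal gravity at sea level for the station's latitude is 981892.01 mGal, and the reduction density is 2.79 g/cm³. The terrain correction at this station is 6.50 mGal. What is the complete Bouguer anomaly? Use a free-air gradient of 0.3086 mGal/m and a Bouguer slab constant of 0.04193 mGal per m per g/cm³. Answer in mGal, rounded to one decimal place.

-105.8

Free-air correction = 0.3086 × 1653.0 = 510.12 mGal
Free-air anomaly = 981462.97 − 981892.01 + (510.12) = 81.08 mGal
Bouguer slab correction = 0.04193 × 2.79 × 1653.0 = 193.38 mGal
Simple Bouguer anomaly = 81.08 − (193.38) = -112.30 mGal
Complete Bouguer anomaly = -112.30 + 6.50 = -105.80 mGal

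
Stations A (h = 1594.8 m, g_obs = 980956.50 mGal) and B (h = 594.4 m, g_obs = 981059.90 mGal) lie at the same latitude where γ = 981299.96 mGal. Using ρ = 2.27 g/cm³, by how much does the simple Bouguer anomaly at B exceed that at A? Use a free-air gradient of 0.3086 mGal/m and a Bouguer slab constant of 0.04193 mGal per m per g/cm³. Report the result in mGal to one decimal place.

Δg_SB(A) = 980956.50 − 981299.96 + 0.3086×1594.8 − 0.04193×2.27×1594.8 = -3.10 mGal
Δg_SB(B) = 981059.90 − 981299.96 + 0.3086×594.4 − 0.04193×2.27×594.4 = -113.20 mGal
Difference = -113.20 − (-3.10) = -110.10 mGal

-110.1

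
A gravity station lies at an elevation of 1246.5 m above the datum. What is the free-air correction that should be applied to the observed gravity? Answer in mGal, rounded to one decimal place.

Free-air correction = 0.3086 × 1246.5 = 384.7 mGal

384.7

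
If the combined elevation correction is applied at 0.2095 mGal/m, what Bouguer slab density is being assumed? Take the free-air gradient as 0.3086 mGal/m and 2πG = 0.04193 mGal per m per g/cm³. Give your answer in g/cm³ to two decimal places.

2.36

0.2095 = 0.3086 − 0.04193 × ρ
ρ = (0.3086 − 0.2095) / 0.04193 = 2.36 g/cm³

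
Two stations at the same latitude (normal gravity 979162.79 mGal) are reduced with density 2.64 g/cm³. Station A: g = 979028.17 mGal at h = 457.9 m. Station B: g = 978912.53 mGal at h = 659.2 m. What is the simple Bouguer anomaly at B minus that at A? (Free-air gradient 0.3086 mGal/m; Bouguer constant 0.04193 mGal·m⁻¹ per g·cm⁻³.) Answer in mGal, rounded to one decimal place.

-75.8

Δg_SB(A) = 979028.17 − 979162.79 + 0.3086×457.9 − 0.04193×2.64×457.9 = -44.00 mGal
Δg_SB(B) = 978912.53 − 979162.79 + 0.3086×659.2 − 0.04193×2.64×659.2 = -119.80 mGal
Difference = -119.80 − (-44.00) = -75.80 mGal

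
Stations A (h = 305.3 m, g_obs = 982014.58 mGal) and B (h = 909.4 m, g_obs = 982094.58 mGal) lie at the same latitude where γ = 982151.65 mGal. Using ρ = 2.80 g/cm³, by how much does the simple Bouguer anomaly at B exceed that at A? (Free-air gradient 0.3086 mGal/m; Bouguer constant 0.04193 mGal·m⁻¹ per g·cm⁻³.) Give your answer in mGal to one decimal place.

195.5

Δg_SB(A) = 982014.58 − 982151.65 + 0.3086×305.3 − 0.04193×2.80×305.3 = -78.70 mGal
Δg_SB(B) = 982094.58 − 982151.65 + 0.3086×909.4 − 0.04193×2.80×909.4 = 116.80 mGal
Difference = 116.80 − (-78.70) = 195.50 mGal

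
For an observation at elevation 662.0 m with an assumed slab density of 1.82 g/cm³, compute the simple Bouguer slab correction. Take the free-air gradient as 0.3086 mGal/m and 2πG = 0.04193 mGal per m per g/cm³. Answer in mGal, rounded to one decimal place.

50.5

Bouguer slab correction = 0.04193 × 1.82 × 662.0 = 50.5 mGal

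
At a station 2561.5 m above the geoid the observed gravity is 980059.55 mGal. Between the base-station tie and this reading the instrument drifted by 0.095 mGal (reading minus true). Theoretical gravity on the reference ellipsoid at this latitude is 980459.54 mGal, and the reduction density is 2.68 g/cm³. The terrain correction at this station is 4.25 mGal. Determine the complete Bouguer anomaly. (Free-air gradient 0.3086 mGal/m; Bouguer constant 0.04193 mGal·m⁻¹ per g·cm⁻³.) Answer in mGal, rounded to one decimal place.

Drift-corrected reading = 980059.55 − (0.095) = 980059.455 mGal
Free-air correction = 0.3086 × 2561.5 = 790.48 mGal
Free-air anomaly = 980059.455 − 980459.54 + (790.48) = 390.395 mGal
Bouguer slab correction = 0.04193 × 2.68 × 2561.5 = 287.84 mGal
Simple Bouguer anomaly = 390.395 − (287.84) = 102.555 mGal
Complete Bouguer anomaly = 102.555 + 4.25 = 106.805 mGal

106.8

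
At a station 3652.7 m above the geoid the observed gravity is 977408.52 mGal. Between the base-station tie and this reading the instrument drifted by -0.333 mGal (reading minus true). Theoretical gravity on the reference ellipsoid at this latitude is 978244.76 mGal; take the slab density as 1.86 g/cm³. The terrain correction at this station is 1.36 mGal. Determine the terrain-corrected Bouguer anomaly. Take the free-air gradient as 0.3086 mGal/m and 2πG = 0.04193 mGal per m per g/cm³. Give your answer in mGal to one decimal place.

7.8

Drift-corrected reading = 977408.52 − (-0.333) = 977408.853 mGal
Free-air correction = 0.3086 × 3652.7 = 1127.22 mGal
Free-air anomaly = 977408.853 − 978244.76 + (1127.22) = 291.313 mGal
Bouguer slab correction = 0.04193 × 1.86 × 3652.7 = 284.87 mGal
Simple Bouguer anomaly = 291.313 − (284.87) = 6.443 mGal
Complete Bouguer anomaly = 6.443 + 1.36 = 7.803 mGal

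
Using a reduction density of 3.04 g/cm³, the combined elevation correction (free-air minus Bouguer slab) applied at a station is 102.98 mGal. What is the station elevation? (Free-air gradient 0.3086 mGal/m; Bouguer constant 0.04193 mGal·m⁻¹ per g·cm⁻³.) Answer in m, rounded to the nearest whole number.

569

Combined gradient = 0.3086 − 0.04193 × 3.04 = 0.1811328 mGal/m
h = 102.98 / 0.1811328 = 568.53 m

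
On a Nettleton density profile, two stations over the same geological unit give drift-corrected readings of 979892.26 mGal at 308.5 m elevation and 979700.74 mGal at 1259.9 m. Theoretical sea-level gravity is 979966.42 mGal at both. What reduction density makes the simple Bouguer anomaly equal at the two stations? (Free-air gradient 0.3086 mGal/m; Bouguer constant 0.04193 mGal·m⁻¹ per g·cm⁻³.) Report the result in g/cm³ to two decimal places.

2.56

Δg_obs = 979700.74 − 979892.26 = -191.52 mGal over Δh = 1259.9 − 308.5 = 951.4 m
Equal Bouguer anomalies ⇒ Δg_obs + (0.3086 − 0.04193ρ)·Δh = 0
0.3086 − 0.04193ρ = −Δg_obs/Δh = 0.20130
ρ = (0.3086 − 0.20130) / 0.04193 = 2.56 g/cm³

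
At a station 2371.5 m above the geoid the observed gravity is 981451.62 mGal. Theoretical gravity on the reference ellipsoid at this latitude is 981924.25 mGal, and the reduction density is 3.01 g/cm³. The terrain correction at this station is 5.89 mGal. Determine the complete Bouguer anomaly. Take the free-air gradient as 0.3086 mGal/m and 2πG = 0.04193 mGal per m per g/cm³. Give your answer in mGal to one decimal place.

-34.2

Free-air correction = 0.3086 × 2371.5 = 731.84 mGal
Free-air anomaly = 981451.62 − 981924.25 + (731.84) = 259.21 mGal
Bouguer slab correction = 0.04193 × 3.01 × 2371.5 = 299.31 mGal
Simple Bouguer anomaly = 259.21 − (299.31) = -40.10 mGal
Complete Bouguer anomaly = -40.10 + 5.89 = -34.21 mGal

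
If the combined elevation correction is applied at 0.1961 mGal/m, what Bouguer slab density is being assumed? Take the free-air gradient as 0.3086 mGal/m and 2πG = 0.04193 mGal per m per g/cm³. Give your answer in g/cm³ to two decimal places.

2.68

0.1961 = 0.3086 − 0.04193 × ρ
ρ = (0.3086 − 0.1961) / 0.04193 = 2.68 g/cm³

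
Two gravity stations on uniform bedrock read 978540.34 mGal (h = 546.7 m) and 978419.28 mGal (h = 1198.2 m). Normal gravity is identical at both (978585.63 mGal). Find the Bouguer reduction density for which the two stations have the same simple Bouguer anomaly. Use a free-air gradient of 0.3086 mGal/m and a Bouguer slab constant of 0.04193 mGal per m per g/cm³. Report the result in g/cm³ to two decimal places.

2.93

Δg_obs = 978419.28 − 978540.34 = -121.06 mGal over Δh = 1198.2 − 546.7 = 651.5 m
Equal Bouguer anomalies ⇒ Δg_obs + (0.3086 − 0.04193ρ)·Δh = 0
0.3086 − 0.04193ρ = −Δg_obs/Δh = 0.18582
ρ = (0.3086 − 0.18582) / 0.04193 = 2.93 g/cm³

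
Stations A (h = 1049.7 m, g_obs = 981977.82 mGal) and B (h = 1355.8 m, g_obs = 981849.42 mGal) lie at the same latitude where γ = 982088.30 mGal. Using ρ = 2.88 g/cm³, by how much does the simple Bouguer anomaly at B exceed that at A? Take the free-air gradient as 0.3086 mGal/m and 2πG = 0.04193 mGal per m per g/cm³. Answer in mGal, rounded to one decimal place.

-70.9

Δg_SB(A) = 981977.82 − 982088.30 + 0.3086×1049.7 − 0.04193×2.88×1049.7 = 86.70 mGal
Δg_SB(B) = 981849.42 − 982088.30 + 0.3086×1355.8 − 0.04193×2.88×1355.8 = 15.80 mGal
Difference = 15.80 − (86.70) = -70.90 mGal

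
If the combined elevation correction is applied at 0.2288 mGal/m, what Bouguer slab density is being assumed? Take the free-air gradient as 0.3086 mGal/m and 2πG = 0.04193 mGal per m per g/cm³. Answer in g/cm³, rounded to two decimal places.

0.2288 = 0.3086 − 0.04193 × ρ
ρ = (0.3086 − 0.2288) / 0.04193 = 1.90 g/cm³

1.90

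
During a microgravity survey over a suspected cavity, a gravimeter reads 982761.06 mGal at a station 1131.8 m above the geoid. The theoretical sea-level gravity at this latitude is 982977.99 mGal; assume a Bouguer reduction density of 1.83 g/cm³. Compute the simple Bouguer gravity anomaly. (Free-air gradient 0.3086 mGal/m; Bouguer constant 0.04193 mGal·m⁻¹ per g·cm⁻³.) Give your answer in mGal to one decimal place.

45.5

Free-air correction = 0.3086 × 1131.8 = 349.27 mGal
Free-air anomaly = 982761.06 − 982977.99 + (349.27) = 132.34 mGal
Bouguer slab correction = 0.04193 × 1.83 × 1131.8 = 86.85 mGal
Simple Bouguer anomaly = 132.34 − (86.85) = 45.49 mGal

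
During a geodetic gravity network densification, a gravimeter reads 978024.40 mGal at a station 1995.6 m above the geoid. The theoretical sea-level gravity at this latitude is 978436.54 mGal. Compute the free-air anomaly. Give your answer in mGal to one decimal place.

Free-air correction = 0.3086 × 1995.6 = 615.84 mGal
Free-air anomaly = 978024.40 − 978436.54 + (615.84) = 203.70 mGal

203.7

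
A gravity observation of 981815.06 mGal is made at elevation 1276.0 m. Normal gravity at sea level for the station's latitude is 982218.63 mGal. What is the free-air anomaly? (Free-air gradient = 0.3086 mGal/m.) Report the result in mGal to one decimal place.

-9.8

Free-air correction = 0.3086 × 1276.0 = 393.77 mGal
Free-air anomaly = 981815.06 − 982218.63 + (393.77) = -9.80 mGal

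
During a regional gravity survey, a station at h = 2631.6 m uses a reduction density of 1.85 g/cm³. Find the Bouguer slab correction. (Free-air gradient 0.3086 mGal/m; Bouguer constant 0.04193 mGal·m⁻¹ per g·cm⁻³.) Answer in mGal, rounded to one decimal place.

Bouguer slab correction = 0.04193 × 1.85 × 2631.6 = 204.1 mGal

204.1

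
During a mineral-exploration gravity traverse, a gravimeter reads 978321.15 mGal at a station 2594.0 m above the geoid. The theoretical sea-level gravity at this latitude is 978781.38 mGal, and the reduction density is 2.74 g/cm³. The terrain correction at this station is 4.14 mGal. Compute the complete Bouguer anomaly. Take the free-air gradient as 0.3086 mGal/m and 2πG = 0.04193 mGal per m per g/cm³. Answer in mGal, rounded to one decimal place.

Free-air correction = 0.3086 × 2594.0 = 800.51 mGal
Free-air anomaly = 978321.15 − 978781.38 + (800.51) = 340.28 mGal
Bouguer slab correction = 0.04193 × 2.74 × 2594.0 = 298.02 mGal
Simple Bouguer anomaly = 340.28 − (298.02) = 42.26 mGal
Complete Bouguer anomaly = 42.26 + 4.14 = 46.40 mGal

46.4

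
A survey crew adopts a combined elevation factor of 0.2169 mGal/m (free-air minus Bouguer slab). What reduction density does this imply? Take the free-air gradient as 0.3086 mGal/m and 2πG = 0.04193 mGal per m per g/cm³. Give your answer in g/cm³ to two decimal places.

0.2169 = 0.3086 − 0.04193 × ρ
ρ = (0.3086 − 0.2169) / 0.04193 = 2.19 g/cm³

2.19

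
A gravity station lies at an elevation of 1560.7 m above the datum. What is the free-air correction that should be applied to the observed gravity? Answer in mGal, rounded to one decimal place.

481.6

Free-air correction = 0.3086 × 1560.7 = 481.6 mGal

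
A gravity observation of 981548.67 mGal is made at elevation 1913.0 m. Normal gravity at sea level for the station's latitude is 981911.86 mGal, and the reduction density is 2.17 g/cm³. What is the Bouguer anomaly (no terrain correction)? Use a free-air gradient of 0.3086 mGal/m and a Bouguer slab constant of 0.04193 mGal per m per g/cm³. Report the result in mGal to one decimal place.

53.1

Free-air correction = 0.3086 × 1913.0 = 590.35 mGal
Free-air anomaly = 981548.67 − 981911.86 + (590.35) = 227.16 mGal
Bouguer slab correction = 0.04193 × 2.17 × 1913.0 = 174.06 mGal
Simple Bouguer anomaly = 227.16 − (174.06) = 53.10 mGal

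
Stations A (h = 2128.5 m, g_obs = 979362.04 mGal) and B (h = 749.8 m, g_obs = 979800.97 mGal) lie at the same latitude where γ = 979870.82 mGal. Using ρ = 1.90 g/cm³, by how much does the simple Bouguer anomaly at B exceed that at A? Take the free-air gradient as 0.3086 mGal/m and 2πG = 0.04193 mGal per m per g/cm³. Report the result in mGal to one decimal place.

Δg_SB(A) = 979362.04 − 979870.82 + 0.3086×2128.5 − 0.04193×1.90×2128.5 = -21.50 mGal
Δg_SB(B) = 979800.97 − 979870.82 + 0.3086×749.8 − 0.04193×1.90×749.8 = 101.80 mGal
Difference = 101.80 − (-21.50) = 123.30 mGal

123.3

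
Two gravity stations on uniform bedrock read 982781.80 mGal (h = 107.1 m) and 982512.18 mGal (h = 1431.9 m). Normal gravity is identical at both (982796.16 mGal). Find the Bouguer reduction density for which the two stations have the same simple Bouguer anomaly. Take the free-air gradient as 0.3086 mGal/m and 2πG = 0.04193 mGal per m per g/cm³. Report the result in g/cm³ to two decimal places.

2.51

Δg_obs = 982512.18 − 982781.80 = -269.62 mGal over Δh = 1431.9 − 107.1 = 1324.8 m
Equal Bouguer anomalies ⇒ Δg_obs + (0.3086 − 0.04193ρ)·Δh = 0
0.3086 − 0.04193ρ = −Δg_obs/Δh = 0.20352
ρ = (0.3086 − 0.20352) / 0.04193 = 2.51 g/cm³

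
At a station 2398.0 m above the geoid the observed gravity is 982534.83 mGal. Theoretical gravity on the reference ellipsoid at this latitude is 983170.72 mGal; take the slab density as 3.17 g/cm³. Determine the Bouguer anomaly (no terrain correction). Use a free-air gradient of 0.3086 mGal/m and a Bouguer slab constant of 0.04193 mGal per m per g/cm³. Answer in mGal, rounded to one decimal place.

Free-air correction = 0.3086 × 2398.0 = 740.02 mGal
Free-air anomaly = 982534.83 − 983170.72 + (740.02) = 104.13 mGal
Bouguer slab correction = 0.04193 × 3.17 × 2398.0 = 318.74 mGal
Simple Bouguer anomaly = 104.13 − (318.74) = -214.61 mGal

-214.6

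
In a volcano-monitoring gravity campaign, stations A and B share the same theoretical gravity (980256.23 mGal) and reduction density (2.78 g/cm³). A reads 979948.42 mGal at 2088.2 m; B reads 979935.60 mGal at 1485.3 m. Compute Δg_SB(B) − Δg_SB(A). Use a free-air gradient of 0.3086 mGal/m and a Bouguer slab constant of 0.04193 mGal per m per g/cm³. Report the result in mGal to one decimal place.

Δg_SB(A) = 979948.42 − 980256.23 + 0.3086×2088.2 − 0.04193×2.78×2088.2 = 93.20 mGal
Δg_SB(B) = 979935.60 − 980256.23 + 0.3086×1485.3 − 0.04193×2.78×1485.3 = -35.40 mGal
Difference = -35.40 − (93.20) = -128.60 mGal

-128.6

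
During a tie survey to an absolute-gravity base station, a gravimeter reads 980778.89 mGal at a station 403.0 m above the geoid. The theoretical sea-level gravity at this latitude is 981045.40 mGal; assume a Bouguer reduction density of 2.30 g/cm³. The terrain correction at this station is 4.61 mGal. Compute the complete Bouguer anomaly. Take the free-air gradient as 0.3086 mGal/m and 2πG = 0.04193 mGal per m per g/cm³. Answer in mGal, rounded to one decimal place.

Free-air correction = 0.3086 × 403.0 = 124.37 mGal
Free-air anomaly = 980778.89 − 981045.40 + (124.37) = -142.14 mGal
Bouguer slab correction = 0.04193 × 2.30 × 403.0 = 38.86 mGal
Simple Bouguer anomaly = -142.14 − (38.86) = -181.00 mGal
Complete Bouguer anomaly = -181.00 + 4.61 = -176.39 mGal

-176.4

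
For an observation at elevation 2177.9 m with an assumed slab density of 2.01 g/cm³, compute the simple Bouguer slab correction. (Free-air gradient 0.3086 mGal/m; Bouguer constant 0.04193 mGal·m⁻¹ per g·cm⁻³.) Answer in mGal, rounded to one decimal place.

Bouguer slab correction = 0.04193 × 2.01 × 2177.9 = 183.6 mGal

183.6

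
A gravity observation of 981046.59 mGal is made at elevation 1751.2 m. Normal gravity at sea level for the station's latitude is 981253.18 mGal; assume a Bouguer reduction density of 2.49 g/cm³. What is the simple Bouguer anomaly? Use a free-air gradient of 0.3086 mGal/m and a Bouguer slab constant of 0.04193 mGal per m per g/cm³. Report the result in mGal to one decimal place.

Free-air correction = 0.3086 × 1751.2 = 540.42 mGal
Free-air anomaly = 981046.59 − 981253.18 + (540.42) = 333.83 mGal
Bouguer slab correction = 0.04193 × 2.49 × 1751.2 = 182.84 mGal
Simple Bouguer anomaly = 333.83 − (182.84) = 150.99 mGal

151.0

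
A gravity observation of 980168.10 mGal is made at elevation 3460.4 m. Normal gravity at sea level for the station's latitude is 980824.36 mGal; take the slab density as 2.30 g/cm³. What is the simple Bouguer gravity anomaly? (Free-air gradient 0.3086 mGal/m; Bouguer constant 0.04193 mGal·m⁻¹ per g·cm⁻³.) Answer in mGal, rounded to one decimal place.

77.9

Free-air correction = 0.3086 × 3460.4 = 1067.88 mGal
Free-air anomaly = 980168.10 − 980824.36 + (1067.88) = 411.62 mGal
Bouguer slab correction = 0.04193 × 2.30 × 3460.4 = 333.72 mGal
Simple Bouguer anomaly = 411.62 − (333.72) = 77.90 mGal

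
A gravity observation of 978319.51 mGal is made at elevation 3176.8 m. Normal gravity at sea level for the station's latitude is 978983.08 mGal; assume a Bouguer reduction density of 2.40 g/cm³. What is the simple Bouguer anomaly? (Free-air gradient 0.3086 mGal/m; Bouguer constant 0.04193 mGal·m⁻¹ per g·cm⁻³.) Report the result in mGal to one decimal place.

Free-air correction = 0.3086 × 3176.8 = 980.36 mGal
Free-air anomaly = 978319.51 − 978983.08 + (980.36) = 316.79 mGal
Bouguer slab correction = 0.04193 × 2.40 × 3176.8 = 319.69 mGal
Simple Bouguer anomaly = 316.79 − (319.69) = -2.90 mGal

-2.9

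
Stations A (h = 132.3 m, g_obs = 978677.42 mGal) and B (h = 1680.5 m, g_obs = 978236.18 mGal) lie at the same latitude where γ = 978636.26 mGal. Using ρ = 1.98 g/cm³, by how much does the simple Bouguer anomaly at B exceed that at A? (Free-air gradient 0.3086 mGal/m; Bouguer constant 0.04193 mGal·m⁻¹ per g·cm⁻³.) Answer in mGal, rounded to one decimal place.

Δg_SB(A) = 978677.42 − 978636.26 + 0.3086×132.3 − 0.04193×1.98×132.3 = 71.00 mGal
Δg_SB(B) = 978236.18 − 978636.26 + 0.3086×1680.5 − 0.04193×1.98×1680.5 = -21.00 mGal
Difference = -21.00 − (71.00) = -92.00 mGal

-92.0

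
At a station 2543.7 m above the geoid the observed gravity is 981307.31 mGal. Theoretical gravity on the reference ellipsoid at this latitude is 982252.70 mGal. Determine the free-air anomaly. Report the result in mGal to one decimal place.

Free-air correction = 0.3086 × 2543.7 = 784.99 mGal
Free-air anomaly = 981307.31 − 982252.70 + (784.99) = -160.40 mGal

-160.4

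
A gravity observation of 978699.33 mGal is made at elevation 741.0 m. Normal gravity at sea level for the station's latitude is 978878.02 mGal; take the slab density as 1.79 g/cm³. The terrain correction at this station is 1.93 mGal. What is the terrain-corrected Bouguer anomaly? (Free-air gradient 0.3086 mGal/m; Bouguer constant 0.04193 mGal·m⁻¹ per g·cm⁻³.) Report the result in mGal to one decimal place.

-3.7

Free-air correction = 0.3086 × 741.0 = 228.67 mGal
Free-air anomaly = 978699.33 − 978878.02 + (228.67) = 49.98 mGal
Bouguer slab correction = 0.04193 × 1.79 × 741.0 = 55.62 mGal
Simple Bouguer anomaly = 49.98 − (55.62) = -5.64 mGal
Complete Bouguer anomaly = -5.64 + 1.93 = -3.71 mGal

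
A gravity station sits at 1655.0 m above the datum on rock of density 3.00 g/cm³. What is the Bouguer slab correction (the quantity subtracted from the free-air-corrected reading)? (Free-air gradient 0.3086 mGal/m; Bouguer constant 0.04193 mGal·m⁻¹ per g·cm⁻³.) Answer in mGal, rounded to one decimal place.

Bouguer slab correction = 0.04193 × 3.00 × 1655.0 = 208.2 mGal

208.2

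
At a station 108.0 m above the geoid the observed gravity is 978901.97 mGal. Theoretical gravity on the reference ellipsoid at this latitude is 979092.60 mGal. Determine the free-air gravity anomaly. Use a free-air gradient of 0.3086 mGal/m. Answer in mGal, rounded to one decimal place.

Free-air correction = 0.3086 × 108.0 = 33.33 mGal
Free-air anomaly = 978901.97 − 979092.60 + (33.33) = -157.30 mGal

-157.3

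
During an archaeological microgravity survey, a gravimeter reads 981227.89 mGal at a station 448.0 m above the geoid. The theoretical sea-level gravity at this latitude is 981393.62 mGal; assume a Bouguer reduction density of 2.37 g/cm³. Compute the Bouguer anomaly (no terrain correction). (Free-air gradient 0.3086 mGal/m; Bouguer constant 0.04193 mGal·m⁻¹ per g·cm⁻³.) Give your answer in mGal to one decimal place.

Free-air correction = 0.3086 × 448.0 = 138.25 mGal
Free-air anomaly = 981227.89 − 981393.62 + (138.25) = -27.48 mGal
Bouguer slab correction = 0.04193 × 2.37 × 448.0 = 44.52 mGal
Simple Bouguer anomaly = -27.48 − (44.52) = -72.00 mGal

-72.0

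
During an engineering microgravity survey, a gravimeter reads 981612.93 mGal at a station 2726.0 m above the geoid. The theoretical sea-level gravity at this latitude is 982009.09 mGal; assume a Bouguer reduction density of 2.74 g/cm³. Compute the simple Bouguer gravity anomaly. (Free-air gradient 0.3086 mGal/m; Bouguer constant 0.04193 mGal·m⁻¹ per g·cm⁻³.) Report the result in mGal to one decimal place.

131.9

Free-air correction = 0.3086 × 2726.0 = 841.24 mGal
Free-air anomaly = 981612.93 − 982009.09 + (841.24) = 445.08 mGal
Bouguer slab correction = 0.04193 × 2.74 × 2726.0 = 313.19 mGal
Simple Bouguer anomaly = 445.08 − (313.19) = 131.89 mGal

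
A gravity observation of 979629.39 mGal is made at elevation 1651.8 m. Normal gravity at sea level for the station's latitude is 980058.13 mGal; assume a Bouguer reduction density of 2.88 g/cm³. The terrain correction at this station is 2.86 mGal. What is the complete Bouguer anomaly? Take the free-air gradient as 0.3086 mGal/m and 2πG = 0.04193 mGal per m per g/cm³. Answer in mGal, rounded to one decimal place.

-115.6

Free-air correction = 0.3086 × 1651.8 = 509.75 mGal
Free-air anomaly = 979629.39 − 980058.13 + (509.75) = 81.01 mGal
Bouguer slab correction = 0.04193 × 2.88 × 1651.8 = 199.47 mGal
Simple Bouguer anomaly = 81.01 − (199.47) = -118.46 mGal
Complete Bouguer anomaly = -118.46 + 2.86 = -115.60 mGal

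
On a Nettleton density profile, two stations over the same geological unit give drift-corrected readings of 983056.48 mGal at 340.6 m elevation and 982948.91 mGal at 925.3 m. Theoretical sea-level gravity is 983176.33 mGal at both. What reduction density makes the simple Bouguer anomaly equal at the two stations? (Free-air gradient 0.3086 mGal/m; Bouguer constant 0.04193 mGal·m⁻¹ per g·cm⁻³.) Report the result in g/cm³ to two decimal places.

Δg_obs = 982948.91 − 983056.48 = -107.57 mGal over Δh = 925.3 − 340.6 = 584.7 m
Equal Bouguer anomalies ⇒ Δg_obs + (0.3086 − 0.04193ρ)·Δh = 0
0.3086 − 0.04193ρ = −Δg_obs/Δh = 0.18397
ρ = (0.3086 − 0.18397) / 0.04193 = 2.97 g/cm³

2.97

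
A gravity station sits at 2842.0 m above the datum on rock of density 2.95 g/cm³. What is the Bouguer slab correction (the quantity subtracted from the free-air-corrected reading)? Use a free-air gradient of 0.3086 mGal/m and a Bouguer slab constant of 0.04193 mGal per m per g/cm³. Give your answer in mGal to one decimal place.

351.5

Bouguer slab correction = 0.04193 × 2.95 × 2842.0 = 351.5 mGal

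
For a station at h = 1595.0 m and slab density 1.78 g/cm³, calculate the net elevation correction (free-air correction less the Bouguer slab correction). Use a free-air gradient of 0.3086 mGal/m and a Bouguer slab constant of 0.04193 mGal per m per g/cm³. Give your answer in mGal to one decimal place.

373.2

Combined gradient = 0.3086 − 0.04193 × 1.78 = 0.2339646 mGal/m
Combined elevation correction = 0.2339646 × 1595.0 = 373.2 mGal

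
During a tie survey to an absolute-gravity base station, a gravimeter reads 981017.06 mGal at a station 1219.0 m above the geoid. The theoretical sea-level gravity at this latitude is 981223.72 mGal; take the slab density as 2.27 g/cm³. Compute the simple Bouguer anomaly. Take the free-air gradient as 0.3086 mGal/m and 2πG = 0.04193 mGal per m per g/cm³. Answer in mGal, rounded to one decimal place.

Free-air correction = 0.3086 × 1219.0 = 376.18 mGal
Free-air anomaly = 981017.06 − 981223.72 + (376.18) = 169.52 mGal
Bouguer slab correction = 0.04193 × 2.27 × 1219.0 = 116.03 mGal
Simple Bouguer anomaly = 169.52 − (116.03) = 53.49 mGal

53.5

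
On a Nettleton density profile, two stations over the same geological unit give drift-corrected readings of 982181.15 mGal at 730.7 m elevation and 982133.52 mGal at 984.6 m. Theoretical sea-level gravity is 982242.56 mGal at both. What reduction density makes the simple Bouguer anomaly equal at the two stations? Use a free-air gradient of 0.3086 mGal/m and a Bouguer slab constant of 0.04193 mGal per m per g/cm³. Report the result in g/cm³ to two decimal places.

Δg_obs = 982133.52 − 982181.15 = -47.63 mGal over Δh = 984.6 − 730.7 = 253.9 m
Equal Bouguer anomalies ⇒ Δg_obs + (0.3086 − 0.04193ρ)·Δh = 0
0.3086 − 0.04193ρ = −Δg_obs/Δh = 0.18759
ρ = (0.3086 − 0.18759) / 0.04193 = 2.89 g/cm³

2.89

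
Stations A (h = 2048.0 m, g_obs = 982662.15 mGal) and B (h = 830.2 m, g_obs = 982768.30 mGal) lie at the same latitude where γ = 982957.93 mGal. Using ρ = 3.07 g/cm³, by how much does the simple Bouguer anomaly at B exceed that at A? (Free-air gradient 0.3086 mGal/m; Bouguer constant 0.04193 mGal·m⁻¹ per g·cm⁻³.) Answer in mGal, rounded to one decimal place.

-112.9

Δg_SB(A) = 982662.15 − 982957.93 + 0.3086×2048.0 − 0.04193×3.07×2048.0 = 72.60 mGal
Δg_SB(B) = 982768.30 − 982957.93 + 0.3086×830.2 − 0.04193×3.07×830.2 = -40.30 mGal
Difference = -40.30 − (72.60) = -112.90 mGal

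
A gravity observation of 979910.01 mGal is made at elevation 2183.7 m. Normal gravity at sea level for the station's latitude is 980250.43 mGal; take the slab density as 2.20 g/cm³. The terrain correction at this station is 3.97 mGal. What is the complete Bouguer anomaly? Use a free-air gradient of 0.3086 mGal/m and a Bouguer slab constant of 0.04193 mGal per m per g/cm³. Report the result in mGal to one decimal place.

Free-air correction = 0.3086 × 2183.7 = 673.89 mGal
Free-air anomaly = 979910.01 − 980250.43 + (673.89) = 333.47 mGal
Bouguer slab correction = 0.04193 × 2.20 × 2183.7 = 201.44 mGal
Simple Bouguer anomaly = 333.47 − (201.44) = 132.03 mGal
Complete Bouguer anomaly = 132.03 + 3.97 = 136.00 mGal

136.0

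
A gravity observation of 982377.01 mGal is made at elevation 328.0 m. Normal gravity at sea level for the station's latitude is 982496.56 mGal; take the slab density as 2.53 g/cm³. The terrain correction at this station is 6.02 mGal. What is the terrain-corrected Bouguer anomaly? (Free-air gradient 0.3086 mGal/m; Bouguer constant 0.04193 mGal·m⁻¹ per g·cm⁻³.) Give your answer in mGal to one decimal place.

Free-air correction = 0.3086 × 328.0 = 101.22 mGal
Free-air anomaly = 982377.01 − 982496.56 + (101.22) = -18.33 mGal
Bouguer slab correction = 0.04193 × 2.53 × 328.0 = 34.80 mGal
Simple Bouguer anomaly = -18.33 − (34.80) = -53.13 mGal
Complete Bouguer anomaly = -53.13 + 6.02 = -47.11 mGal

-47.1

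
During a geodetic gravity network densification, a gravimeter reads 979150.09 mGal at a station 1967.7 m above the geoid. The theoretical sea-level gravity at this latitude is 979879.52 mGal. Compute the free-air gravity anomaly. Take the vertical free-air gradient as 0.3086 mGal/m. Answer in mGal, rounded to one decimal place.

-122.2

Free-air correction = 0.3086 × 1967.7 = 607.23 mGal
Free-air anomaly = 979150.09 − 979879.52 + (607.23) = -122.20 mGal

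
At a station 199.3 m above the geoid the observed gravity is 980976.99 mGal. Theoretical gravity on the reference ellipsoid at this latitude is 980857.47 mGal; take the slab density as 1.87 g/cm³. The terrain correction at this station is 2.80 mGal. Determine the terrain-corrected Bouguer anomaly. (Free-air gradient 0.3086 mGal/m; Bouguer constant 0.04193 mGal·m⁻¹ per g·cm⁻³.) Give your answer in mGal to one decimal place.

Free-air correction = 0.3086 × 199.3 = 61.50 mGal
Free-air anomaly = 980976.99 − 980857.47 + (61.50) = 181.02 mGal
Bouguer slab correction = 0.04193 × 1.87 × 199.3 = 15.63 mGal
Simple Bouguer anomaly = 181.02 − (15.63) = 165.39 mGal
Complete Bouguer anomaly = 165.39 + 2.80 = 168.19 mGal

168.2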